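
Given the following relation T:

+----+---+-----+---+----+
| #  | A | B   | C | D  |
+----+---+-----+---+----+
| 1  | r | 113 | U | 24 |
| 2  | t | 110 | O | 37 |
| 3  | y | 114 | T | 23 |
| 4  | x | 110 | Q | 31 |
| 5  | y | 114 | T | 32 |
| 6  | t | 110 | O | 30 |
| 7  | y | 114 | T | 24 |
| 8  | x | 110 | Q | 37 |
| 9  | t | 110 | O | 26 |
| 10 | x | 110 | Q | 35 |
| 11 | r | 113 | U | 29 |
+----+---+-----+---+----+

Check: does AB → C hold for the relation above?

(A=r, B=113): rows 1, 11 → C = U, U ✓
(A=t, B=110): rows 2, 6, 9 → C = O, O, O ✓
(A=y, B=114): rows 3, 5, 7 → C = T, T, T ✓
(A=x, B=110): rows 4, 8, 10 → C = Q, Q, Q ✓
Every AB value is associated with a single C value, so AB → C holds.

Yes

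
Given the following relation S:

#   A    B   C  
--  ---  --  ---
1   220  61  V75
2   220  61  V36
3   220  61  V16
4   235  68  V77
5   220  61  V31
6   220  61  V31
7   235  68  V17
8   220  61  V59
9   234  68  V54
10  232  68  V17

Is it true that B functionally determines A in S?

No

B=61: rows 1, 2, 3, 5, 6, 8 → A = 220, 220, 220, 220, 220, 220 ✓
B=68: rows 4, 7, 9, 10 → A takes values {235, 234, 232} — violation
Two rows agree on B but differ on A, so B -> A does not hold.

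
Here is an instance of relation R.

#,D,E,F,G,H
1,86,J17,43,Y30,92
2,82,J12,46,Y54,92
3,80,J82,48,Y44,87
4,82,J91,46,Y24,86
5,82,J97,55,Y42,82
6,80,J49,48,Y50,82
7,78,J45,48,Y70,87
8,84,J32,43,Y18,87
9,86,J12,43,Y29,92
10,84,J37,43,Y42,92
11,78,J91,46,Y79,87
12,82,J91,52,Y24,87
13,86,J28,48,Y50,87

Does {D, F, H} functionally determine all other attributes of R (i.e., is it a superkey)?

Rows 1 and 9 have the same {D, F, H} value (D=86, F=43, H=92) but are distinct tuples, so {D, F, H} does not determine every attribute — not a superkey.

No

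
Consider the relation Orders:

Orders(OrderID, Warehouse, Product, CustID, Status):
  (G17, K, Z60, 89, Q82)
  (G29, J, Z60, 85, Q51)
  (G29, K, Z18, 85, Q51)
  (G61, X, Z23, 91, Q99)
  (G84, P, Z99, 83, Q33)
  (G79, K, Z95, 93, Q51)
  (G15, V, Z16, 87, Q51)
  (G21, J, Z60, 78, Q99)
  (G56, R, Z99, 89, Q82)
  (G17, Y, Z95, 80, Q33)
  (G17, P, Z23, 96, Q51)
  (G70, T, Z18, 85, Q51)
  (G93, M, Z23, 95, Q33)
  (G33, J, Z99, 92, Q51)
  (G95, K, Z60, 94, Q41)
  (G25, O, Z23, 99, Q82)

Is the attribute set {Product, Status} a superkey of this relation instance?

No

Two distinct rows share (Product=Z18, Status=Q51), so {Product, Status} does not determine every attribute — not a superkey.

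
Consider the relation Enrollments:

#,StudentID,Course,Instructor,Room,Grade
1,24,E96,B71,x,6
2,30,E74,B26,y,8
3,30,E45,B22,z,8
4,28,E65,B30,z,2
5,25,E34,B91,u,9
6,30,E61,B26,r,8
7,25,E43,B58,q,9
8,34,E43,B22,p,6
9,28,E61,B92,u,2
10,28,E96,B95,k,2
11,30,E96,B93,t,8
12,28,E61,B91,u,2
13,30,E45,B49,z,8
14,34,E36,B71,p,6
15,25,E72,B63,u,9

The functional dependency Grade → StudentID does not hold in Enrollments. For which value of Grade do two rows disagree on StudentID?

6

Grade=6: rows 1, 8, 14 → StudentID takes values {24, 34} — violation
Grade=8: rows 2, 3, 6, 11, 13 → StudentID = 30, 30, 30, 30, 30 ✓
Grade=2: rows 4, 9, 10, 12 → StudentID = 28, 28, 28, 28 ✓
Grade=9: rows 5, 7, 15 → StudentID = 25, 25, 25 ✓
The only Grade value with inconsistent StudentID is Grade=6.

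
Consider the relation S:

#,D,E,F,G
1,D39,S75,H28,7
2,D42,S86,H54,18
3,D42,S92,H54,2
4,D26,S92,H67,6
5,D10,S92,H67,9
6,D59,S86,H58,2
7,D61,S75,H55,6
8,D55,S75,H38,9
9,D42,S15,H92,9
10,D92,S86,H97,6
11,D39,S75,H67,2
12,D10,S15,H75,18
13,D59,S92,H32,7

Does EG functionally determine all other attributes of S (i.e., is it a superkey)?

Yes

All 13 rows have distinct EG values, so EG → (all attributes) holds and EG is a superkey.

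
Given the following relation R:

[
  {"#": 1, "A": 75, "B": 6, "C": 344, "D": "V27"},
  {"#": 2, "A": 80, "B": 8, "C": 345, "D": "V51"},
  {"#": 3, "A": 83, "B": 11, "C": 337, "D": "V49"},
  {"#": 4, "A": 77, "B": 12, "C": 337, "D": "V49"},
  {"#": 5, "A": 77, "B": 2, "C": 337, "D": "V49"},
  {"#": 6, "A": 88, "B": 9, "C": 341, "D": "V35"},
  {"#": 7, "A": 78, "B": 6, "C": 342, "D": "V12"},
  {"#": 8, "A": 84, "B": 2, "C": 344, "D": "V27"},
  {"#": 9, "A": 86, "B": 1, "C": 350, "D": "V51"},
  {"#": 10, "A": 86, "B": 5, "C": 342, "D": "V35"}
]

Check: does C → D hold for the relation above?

C=344: rows 1, 8 → D = V27, V27 ✓
C=345: row 2 → D = V51 ✓
C=337: rows 3, 4, 5 → D = V49, V49, V49 ✓
C=341: row 6 → D = V35 ✓
C=342: rows 7, 10 → D takes values {V12, V35} — violation
C=350: row 9 → D = V51 ✓
Two rows agree on C but differ on D, so C → D does not hold.

No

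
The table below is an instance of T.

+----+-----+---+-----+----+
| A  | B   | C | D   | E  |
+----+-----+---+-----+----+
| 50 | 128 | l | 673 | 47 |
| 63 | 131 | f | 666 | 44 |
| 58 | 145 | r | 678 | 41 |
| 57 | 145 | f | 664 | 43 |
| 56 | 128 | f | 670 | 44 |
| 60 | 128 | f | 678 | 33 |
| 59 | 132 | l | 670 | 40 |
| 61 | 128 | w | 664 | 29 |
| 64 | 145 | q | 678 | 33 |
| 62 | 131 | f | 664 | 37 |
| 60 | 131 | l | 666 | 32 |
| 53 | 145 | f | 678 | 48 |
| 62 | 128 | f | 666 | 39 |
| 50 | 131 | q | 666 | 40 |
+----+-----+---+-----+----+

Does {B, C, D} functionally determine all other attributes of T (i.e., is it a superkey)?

Yes

All 14 rows have distinct {B, C, D} values, so {B, C, D} → (all attributes) holds and {B, C, D} is a superkey.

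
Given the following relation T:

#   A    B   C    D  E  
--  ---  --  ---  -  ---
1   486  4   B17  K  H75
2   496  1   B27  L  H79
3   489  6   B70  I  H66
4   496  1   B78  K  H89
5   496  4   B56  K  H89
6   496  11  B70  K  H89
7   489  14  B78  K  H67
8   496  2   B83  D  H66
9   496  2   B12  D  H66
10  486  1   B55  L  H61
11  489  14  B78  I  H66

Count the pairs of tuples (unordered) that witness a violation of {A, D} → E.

0

(A=489, D=I): all 2 rows agree on E — 0 pairs.
(A=496, D=K): all 3 rows agree on E — 0 pairs.
(A=496, D=D): all 2 rows agree on E — 0 pairs.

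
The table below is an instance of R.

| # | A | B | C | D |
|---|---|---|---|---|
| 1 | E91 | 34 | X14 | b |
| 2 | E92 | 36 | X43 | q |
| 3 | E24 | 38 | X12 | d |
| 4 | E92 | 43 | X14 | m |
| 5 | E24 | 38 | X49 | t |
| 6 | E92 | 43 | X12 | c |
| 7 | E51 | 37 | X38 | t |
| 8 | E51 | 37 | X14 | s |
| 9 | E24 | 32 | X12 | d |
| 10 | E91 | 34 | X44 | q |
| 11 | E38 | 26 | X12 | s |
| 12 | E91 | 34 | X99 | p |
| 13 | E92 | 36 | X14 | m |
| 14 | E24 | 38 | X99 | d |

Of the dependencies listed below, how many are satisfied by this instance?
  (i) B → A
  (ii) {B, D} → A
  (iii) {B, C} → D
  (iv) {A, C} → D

4

(i) B → A: every LHS value maps to a single RHS value — holds.
(ii) {B, D} → A: every LHS value maps to a single RHS value — holds.
(iii) {B, C} → D: every LHS value maps to a single RHS value — holds.
(iv) {A, C} → D: every LHS value maps to a single RHS value — holds.
4 of the 4 dependencies hold.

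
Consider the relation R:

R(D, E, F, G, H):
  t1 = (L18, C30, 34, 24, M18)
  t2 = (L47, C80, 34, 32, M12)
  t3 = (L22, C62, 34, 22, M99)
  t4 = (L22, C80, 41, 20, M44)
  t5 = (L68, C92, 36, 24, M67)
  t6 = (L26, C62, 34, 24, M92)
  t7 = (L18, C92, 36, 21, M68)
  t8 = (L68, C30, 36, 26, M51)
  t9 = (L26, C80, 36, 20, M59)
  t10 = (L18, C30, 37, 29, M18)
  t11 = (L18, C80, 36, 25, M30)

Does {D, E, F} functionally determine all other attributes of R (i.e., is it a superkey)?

Yes

All 11 rows have distinct {D, E, F} values, so {D, E, F} → (all attributes) holds and {D, E, F} is a superkey.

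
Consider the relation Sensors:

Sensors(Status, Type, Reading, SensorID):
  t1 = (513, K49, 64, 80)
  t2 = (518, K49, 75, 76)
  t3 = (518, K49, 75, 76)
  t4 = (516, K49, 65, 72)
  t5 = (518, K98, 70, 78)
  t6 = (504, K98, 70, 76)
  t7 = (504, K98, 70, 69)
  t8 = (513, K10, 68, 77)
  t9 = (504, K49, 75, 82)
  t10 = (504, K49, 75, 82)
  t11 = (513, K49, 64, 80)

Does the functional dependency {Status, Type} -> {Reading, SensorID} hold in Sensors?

No

(Status=513, Type=K49): rows 1, 11 → {Reading,SensorID} = (64, 80), (64, 80) ✓
(Status=518, Type=K49): rows 2, 3 → {Reading,SensorID} = (75, 76), (75, 76) ✓
(Status=516, Type=K49): row 4 → {Reading,SensorID} = (65, 72) ✓
(Status=518, Type=K98): row 5 → {Reading,SensorID} = (70, 78) ✓
(Status=504, Type=K98): rows 6, 7 → {Reading,SensorID} takes values {(70, 76), (70, 69)} — violation
(Status=513, Type=K10): row 8 → {Reading,SensorID} = (68, 77) ✓
(Status=504, Type=K49): rows 9, 10 → {Reading,SensorID} = (75, 82), (75, 82) ✓
Two rows agree on {Status, Type} but differ on {Reading, SensorID}, so {Status, Type} -> {Reading, SensorID} does not hold.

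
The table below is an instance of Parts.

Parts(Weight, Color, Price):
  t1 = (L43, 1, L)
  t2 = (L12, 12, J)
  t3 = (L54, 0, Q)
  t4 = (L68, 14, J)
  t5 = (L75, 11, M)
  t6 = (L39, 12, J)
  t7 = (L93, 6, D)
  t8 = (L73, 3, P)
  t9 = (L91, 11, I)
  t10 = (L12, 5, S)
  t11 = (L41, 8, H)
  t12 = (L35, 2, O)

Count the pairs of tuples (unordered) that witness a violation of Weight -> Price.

1

Weight=L12: violating pairs (2,10) — 1 pair.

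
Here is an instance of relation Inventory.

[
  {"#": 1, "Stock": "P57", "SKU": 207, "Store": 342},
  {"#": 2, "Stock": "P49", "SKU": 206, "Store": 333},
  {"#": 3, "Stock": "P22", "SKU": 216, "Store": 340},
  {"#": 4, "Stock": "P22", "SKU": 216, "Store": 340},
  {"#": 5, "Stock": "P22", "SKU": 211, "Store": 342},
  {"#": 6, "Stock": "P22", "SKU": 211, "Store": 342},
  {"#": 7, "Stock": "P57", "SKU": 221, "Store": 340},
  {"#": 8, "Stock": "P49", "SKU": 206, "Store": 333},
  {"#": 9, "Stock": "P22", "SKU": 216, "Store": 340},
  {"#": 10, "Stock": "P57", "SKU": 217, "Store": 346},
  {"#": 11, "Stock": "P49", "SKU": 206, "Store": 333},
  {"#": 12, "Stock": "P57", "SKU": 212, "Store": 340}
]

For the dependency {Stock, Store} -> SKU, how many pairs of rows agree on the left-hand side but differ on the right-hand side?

(Stock=P49, Store=333): all 3 rows agree on SKU — 0 pairs.
(Stock=P22, Store=340): all 3 rows agree on SKU — 0 pairs.
(Stock=P22, Store=342): all 2 rows agree on SKU — 0 pairs.
(Stock=P57, Store=340): violating pairs (7,12) — 1 pair.

1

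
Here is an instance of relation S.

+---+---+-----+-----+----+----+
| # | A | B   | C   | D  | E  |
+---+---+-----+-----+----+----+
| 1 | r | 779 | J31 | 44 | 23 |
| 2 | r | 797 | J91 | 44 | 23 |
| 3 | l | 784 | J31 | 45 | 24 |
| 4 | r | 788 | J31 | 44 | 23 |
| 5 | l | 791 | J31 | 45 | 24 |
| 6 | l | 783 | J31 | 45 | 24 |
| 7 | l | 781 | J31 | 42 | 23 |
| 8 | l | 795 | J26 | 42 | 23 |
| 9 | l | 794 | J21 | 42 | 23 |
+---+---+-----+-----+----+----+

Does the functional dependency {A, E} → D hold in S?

(A=r, E=23): rows 1, 2, 4 → D = 44, 44, 44 ✓
(A=l, E=24): rows 3, 5, 6 → D = 45, 45, 45 ✓
(A=l, E=23): rows 7, 8, 9 → D = 42, 42, 42 ✓
Every {A, E} value is associated with a single D value, so {A, E} → D holds.

Yes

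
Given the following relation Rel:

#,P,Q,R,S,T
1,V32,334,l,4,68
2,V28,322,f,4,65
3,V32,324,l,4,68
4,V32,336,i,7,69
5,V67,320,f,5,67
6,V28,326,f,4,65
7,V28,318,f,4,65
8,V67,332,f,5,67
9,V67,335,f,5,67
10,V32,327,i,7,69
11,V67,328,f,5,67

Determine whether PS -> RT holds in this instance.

(P=V32, S=4): rows 1, 3 → {R,T} = (l, 68), (l, 68) ✓
(P=V28, S=4): rows 2, 6, 7 → {R,T} = (f, 65), (f, 65), (f, 65) ✓
(P=V32, S=7): rows 4, 10 → {R,T} = (i, 69), (i, 69) ✓
(P=V67, S=5): rows 5, 8, 9, 11 → {R,T} = (f, 67), (f, 67), (f, 67), (f, 67) ✓
Every PS value is associated with a single RT value, so PS -> RT holds.

Yes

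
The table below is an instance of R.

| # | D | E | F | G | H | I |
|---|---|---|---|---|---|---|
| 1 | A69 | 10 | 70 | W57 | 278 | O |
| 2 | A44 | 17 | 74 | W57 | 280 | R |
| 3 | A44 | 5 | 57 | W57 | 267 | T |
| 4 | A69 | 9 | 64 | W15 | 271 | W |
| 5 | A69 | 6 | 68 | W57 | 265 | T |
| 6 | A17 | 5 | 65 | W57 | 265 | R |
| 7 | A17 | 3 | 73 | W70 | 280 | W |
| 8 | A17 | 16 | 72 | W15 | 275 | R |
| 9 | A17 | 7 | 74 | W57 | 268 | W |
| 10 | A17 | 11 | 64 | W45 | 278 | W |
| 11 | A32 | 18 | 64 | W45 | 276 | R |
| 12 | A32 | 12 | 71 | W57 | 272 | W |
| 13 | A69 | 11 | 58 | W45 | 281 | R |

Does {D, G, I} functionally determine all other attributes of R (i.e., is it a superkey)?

All 13 rows have distinct {D, G, I} values, so {D, G, I} → (all attributes) holds and {D, G, I} is a superkey.

Yes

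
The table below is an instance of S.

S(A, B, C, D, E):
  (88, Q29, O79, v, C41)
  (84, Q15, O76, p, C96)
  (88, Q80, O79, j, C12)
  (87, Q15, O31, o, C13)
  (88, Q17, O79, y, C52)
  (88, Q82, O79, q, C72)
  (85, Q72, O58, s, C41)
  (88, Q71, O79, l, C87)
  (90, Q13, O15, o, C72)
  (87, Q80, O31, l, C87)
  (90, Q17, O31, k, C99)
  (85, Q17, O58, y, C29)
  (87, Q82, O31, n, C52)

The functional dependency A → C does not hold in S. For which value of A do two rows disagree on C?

A=88: 5 rows → C = O79, O79, O79, O79, O79 ✓
A=84: 1 row → C = O76 ✓
A=87: 3 rows → C = O31, O31, O31 ✓
A=85: 2 rows → C = O58, O58 ✓
A=90: 2 rows → C takes values {O15, O31} — violation
The only A value with inconsistent C is A=90.

90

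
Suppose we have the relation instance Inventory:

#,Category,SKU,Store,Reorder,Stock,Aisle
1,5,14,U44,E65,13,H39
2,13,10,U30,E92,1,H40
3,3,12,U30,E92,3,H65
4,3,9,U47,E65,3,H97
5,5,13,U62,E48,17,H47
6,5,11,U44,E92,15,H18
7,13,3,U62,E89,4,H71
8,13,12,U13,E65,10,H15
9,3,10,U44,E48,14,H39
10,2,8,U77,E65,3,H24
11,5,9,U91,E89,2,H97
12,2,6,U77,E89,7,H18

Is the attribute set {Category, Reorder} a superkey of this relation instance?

All 12 rows have distinct {Category, Reorder} values, so {Category, Reorder} → (all attributes) holds and {Category, Reorder} is a superkey.

Yes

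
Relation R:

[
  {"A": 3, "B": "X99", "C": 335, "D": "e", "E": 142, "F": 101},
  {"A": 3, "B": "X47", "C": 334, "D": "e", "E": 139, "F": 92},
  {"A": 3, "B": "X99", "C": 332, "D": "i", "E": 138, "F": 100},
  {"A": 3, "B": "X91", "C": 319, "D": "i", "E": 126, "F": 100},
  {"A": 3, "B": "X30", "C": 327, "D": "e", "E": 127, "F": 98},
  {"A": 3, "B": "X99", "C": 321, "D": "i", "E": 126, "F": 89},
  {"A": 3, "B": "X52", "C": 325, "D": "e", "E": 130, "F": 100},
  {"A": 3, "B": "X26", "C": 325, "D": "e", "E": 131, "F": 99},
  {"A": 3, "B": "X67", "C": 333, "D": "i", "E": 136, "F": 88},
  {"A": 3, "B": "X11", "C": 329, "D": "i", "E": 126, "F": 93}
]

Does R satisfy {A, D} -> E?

(A=3, D=e): 5 rows → E takes values {142, 139, 127, 130, 131} — violation
(A=3, D=i): 5 rows → E takes values {138, 126, 136} — violation
Two rows agree on {A, D} but differ on E, so {A, D} -> E does not hold.

No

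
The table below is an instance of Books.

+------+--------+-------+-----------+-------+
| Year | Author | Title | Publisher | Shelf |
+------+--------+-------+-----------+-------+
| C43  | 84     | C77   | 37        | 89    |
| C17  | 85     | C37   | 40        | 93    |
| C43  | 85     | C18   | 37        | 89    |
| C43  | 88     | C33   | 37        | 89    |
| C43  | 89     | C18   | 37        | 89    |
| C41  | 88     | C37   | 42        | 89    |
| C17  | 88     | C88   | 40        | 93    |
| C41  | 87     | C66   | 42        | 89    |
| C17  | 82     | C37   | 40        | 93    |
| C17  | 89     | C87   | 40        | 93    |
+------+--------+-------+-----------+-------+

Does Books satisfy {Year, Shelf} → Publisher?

Yes

(Year=C43, Shelf=89): 4 rows → Publisher = 37, 37, 37, 37 ✓
(Year=C17, Shelf=93): 4 rows → Publisher = 40, 40, 40, 40 ✓
(Year=C41, Shelf=89): 2 rows → Publisher = 42, 42 ✓
Every {Year, Shelf} value is associated with a single Publisher value, so {Year, Shelf} → Publisher holds.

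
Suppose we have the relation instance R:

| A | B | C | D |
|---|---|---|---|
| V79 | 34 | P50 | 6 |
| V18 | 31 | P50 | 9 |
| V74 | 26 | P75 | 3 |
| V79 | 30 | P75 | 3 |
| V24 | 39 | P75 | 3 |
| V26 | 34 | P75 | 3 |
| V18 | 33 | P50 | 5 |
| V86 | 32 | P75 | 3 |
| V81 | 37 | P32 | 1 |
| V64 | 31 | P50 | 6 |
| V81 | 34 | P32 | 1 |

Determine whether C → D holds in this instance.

C=P50: 4 rows → D takes values {6, 9, 5} — violation
C=P75: 5 rows → D = 3, 3, 3, 3, 3 ✓
C=P32: 2 rows → D = 1, 1 ✓
Two rows agree on C but differ on D, so C → D does not hold.

No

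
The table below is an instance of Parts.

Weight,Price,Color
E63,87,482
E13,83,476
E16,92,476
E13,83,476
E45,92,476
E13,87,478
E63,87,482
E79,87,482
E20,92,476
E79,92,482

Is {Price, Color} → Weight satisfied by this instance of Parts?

(Price=87, Color=482): 3 rows → Weight takes values {E63, E79} — violation
(Price=83, Color=476): 2 rows → Weight = E13, E13 ✓
(Price=92, Color=476): 3 rows → Weight takes values {E16, E45, E20} — violation
(Price=87, Color=478): 1 row → Weight = E13 ✓
(Price=92, Color=482): 1 row → Weight = E79 ✓
Two rows agree on {Price, Color} but differ on Weight, so {Price, Color} → Weight does not hold.

No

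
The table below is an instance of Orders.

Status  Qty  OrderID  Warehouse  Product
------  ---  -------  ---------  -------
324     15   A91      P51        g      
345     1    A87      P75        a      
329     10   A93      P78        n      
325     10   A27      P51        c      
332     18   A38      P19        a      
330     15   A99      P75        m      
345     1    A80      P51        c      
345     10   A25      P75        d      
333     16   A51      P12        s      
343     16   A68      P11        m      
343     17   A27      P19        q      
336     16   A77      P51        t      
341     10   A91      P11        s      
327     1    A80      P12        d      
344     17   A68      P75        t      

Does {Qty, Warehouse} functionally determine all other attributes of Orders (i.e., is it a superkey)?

All 15 rows have distinct {Qty, Warehouse} values, so {Qty, Warehouse} → (all attributes) holds and {Qty, Warehouse} is a superkey.

Yes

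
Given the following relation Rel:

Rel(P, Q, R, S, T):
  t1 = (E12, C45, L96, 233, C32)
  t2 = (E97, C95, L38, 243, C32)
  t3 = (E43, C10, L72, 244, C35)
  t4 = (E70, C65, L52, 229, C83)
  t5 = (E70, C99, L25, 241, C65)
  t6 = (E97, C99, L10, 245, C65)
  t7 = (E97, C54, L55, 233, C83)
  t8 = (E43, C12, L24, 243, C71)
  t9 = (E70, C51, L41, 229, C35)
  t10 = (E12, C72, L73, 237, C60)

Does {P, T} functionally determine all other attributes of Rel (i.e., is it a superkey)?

Yes

All 10 rows have distinct {P, T} values, so {P, T} → (all attributes) holds and {P, T} is a superkey.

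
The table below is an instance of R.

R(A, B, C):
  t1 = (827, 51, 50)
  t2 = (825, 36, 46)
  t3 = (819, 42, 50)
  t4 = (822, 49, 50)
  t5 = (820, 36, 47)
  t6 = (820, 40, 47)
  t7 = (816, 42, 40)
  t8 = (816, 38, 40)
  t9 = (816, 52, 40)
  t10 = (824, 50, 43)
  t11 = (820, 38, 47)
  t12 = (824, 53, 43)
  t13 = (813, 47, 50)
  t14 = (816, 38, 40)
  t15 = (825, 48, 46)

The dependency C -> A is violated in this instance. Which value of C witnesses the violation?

50

C=50: rows 1, 3, 4, 13 → A takes values {827, 819, 822, 813} — violation
C=46: rows 2, 15 → A = 825, 825 ✓
C=47: rows 5, 6, 11 → A = 820, 820, 820 ✓
C=40: rows 7, 8, 9, 14 → A = 816, 816, 816, 816 ✓
C=43: rows 10, 12 → A = 824, 824 ✓
The only C value with inconsistent A is C=50.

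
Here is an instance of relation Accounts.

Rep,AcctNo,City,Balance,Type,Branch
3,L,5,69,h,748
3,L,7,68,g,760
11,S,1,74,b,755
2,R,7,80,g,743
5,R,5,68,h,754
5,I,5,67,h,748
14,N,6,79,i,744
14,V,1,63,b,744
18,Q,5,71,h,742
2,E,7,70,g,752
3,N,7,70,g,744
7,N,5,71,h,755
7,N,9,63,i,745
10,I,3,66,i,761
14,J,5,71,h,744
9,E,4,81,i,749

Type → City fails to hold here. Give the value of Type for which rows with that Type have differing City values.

i

Type=h: 6 rows → City = 5, 5, 5, 5, 5, 5 ✓
Type=g: 4 rows → City = 7, 7, 7, 7 ✓
Type=b: 2 rows → City = 1, 1 ✓
Type=i: 4 rows → City takes values {6, 9, 3, 4} — violation
The only Type value with inconsistent City is Type=i.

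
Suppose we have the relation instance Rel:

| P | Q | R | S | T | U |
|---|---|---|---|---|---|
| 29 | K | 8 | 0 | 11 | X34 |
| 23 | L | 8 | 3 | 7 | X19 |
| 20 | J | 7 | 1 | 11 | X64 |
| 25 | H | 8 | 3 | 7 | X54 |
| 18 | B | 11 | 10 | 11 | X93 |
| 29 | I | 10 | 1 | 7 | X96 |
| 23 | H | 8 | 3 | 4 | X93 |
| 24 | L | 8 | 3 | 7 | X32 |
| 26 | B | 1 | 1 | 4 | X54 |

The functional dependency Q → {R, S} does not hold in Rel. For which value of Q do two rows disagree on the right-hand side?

Q=K: 1 row → {R,S} = (8, 0) ✓
Q=L: 2 rows → {R,S} = (8, 3), (8, 3) ✓
Q=J: 1 row → {R,S} = (7, 1) ✓
Q=H: 2 rows → {R,S} = (8, 3), (8, 3) ✓
Q=B: 2 rows → {R,S} takes values {(11, 10), (1, 1)} — violation
Q=I: 1 row → {R,S} = (10, 1) ✓
The only Q value with inconsistent RHS is Q=B.

B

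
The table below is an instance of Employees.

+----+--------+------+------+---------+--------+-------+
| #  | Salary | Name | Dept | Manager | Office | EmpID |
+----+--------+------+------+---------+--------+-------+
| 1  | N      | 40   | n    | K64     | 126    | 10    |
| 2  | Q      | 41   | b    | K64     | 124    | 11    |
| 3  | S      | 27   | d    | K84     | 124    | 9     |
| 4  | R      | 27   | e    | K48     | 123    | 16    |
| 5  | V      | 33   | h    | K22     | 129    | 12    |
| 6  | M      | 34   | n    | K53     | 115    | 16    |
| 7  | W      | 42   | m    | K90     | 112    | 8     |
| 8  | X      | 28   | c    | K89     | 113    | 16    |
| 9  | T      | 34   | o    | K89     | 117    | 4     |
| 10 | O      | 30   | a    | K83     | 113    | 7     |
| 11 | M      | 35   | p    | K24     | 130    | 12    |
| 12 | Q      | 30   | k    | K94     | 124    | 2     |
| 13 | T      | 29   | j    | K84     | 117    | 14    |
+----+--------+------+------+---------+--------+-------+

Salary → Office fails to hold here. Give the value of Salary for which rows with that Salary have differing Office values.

Salary=N: row 1 → Office = 126 ✓
Salary=Q: rows 2, 12 → Office = 124, 124 ✓
Salary=S: row 3 → Office = 124 ✓
Salary=R: row 4 → Office = 123 ✓
Salary=V: row 5 → Office = 129 ✓
Salary=M: rows 6, 11 → Office takes values {115, 130} — violation
Salary=W: row 7 → Office = 112 ✓
Salary=X: row 8 → Office = 113 ✓
Salary=T: rows 9, 13 → Office = 117, 117 ✓
Salary=O: row 10 → Office = 113 ✓
The only Salary value with inconsistent Office is Salary=M.

M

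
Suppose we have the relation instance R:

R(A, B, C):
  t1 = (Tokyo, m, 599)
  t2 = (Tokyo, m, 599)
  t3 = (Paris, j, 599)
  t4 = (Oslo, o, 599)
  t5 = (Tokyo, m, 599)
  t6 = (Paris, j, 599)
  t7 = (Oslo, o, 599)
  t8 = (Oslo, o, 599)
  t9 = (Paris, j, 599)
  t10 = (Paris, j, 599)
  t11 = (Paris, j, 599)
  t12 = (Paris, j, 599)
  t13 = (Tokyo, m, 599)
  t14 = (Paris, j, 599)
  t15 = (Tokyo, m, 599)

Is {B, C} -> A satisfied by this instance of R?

Yes

(B=m, C=599): rows 1, 2, 5, 13, 15 → A = Tokyo, Tokyo, Tokyo, Tokyo, Tokyo ✓
(B=j, C=599): rows 3, 6, 9, 10, 11, 12, 14 → A = Paris, Paris, Paris, Paris, Paris, Paris, Paris ✓
(B=o, C=599): rows 4, 7, 8 → A = Oslo, Oslo, Oslo ✓
Every {B, C} value is associated with a single A value, so {B, C} -> A holds.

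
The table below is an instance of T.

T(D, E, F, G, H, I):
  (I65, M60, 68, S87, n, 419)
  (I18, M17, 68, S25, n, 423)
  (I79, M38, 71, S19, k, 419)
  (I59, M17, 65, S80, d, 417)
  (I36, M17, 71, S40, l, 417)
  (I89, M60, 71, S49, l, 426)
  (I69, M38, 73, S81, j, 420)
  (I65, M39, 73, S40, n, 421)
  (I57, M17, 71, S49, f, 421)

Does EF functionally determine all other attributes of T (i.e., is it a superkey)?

No

Two distinct rows share (E=M17, F=71), so EF does not determine every attribute — not a superkey.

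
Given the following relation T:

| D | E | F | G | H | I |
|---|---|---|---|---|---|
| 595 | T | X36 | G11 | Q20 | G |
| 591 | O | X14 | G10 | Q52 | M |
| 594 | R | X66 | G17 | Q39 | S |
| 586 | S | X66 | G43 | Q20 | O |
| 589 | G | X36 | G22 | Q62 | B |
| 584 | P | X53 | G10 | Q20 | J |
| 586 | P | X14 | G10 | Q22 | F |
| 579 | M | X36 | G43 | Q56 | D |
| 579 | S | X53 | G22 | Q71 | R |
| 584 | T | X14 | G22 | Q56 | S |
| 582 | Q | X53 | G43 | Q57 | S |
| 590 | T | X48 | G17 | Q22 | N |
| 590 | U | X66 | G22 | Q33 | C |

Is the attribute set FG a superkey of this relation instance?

Two distinct rows share (F=X14, G=G10), so FG does not determine every attribute — not a superkey.

No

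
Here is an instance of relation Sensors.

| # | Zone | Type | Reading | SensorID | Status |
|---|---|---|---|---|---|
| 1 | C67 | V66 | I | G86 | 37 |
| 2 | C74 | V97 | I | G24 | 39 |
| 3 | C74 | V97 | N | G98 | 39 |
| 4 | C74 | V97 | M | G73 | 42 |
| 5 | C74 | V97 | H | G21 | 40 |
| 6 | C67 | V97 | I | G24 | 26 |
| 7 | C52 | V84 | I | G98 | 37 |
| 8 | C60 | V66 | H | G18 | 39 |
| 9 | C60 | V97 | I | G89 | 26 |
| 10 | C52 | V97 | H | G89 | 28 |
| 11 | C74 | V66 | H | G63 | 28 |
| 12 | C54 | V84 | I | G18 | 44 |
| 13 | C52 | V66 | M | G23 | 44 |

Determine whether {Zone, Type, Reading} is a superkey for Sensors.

All 13 rows have distinct {Zone, Type, Reading} values, so {Zone, Type, Reading} → (all attributes) holds and {Zone, Type, Reading} is a superkey.

Yes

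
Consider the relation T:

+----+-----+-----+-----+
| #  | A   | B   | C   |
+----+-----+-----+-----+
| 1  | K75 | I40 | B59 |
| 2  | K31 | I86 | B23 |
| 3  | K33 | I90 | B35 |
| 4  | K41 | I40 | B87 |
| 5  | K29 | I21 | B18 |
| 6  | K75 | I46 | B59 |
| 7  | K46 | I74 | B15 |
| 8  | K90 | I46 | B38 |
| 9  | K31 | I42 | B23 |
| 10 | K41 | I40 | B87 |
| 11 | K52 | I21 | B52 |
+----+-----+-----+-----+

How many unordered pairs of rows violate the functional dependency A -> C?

A=K75: all 2 rows agree on C — 0 pairs.
A=K31: all 2 rows agree on C — 0 pairs.
A=K41: all 2 rows agree on C — 0 pairs.

0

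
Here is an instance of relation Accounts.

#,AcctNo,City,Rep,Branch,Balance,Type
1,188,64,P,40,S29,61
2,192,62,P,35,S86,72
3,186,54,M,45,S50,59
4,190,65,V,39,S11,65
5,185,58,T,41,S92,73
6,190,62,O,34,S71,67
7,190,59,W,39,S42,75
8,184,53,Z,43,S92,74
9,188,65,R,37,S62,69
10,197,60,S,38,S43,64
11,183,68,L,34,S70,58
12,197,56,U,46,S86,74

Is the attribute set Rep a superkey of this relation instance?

No

Rows 1 and 2 have the same Rep value Rep=P but are distinct tuples, so Rep does not determine every attribute — not a superkey.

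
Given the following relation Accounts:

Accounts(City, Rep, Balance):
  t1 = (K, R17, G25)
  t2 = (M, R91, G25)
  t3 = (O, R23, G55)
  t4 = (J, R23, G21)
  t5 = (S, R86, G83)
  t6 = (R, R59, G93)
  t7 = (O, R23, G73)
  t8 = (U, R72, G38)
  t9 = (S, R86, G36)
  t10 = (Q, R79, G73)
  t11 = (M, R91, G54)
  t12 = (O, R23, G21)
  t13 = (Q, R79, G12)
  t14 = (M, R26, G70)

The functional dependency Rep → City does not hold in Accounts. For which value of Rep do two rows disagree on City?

R23

Rep=R17: row 1 → City = K ✓
Rep=R91: rows 2, 11 → City = M, M ✓
Rep=R23: rows 3, 4, 7, 12 → City takes values {O, J} — violation
Rep=R86: rows 5, 9 → City = S, S ✓
Rep=R59: row 6 → City = R ✓
Rep=R72: row 8 → City = U ✓
Rep=R79: rows 10, 13 → City = Q, Q ✓
Rep=R26: row 14 → City = M ✓
The only Rep value with inconsistent City is Rep=R23.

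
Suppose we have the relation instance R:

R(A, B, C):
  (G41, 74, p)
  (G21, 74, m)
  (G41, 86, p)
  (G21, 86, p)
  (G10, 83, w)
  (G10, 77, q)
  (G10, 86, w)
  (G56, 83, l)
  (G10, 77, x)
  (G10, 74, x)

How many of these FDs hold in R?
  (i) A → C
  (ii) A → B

(i) A → C: A=G21: 2 rows → C takes values {m, p} — violation; A=G10: 5 rows → C takes values {w, q, x} — violation — fails.
(ii) A → B: A=G41: 2 rows → B takes values {74, 86} — violation; A=G21: 2 rows → B takes values {74, 86} — violation; A=G10: 5 rows → B takes values {83, 77, 86, 74} — violation — fails.
None of the 2 dependencies hold.

0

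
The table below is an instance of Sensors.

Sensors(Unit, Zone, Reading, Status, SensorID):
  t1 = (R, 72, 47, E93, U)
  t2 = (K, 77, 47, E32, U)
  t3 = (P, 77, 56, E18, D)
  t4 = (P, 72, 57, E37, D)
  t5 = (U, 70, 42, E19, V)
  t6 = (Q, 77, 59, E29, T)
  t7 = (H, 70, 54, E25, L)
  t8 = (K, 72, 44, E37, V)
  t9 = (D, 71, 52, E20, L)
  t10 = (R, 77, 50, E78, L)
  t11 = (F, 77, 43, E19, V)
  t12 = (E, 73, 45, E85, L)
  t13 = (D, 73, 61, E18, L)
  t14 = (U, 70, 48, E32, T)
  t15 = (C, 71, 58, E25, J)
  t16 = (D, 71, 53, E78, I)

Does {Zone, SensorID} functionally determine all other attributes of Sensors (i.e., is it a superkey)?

No

Rows 12 and 13 have the same {Zone, SensorID} value (Zone=73, SensorID=L) but are distinct tuples, so {Zone, SensorID} does not determine every attribute — not a superkey.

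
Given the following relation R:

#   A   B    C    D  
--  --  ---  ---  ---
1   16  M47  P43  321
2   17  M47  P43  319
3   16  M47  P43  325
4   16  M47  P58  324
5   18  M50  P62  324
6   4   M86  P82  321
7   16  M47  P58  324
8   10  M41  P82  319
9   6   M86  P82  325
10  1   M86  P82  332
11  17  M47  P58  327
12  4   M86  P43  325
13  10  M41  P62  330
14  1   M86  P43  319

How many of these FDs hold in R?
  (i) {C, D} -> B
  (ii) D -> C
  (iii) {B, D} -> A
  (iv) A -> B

1

(i) {C, D} -> B: (C=P43, D=319): rows 2, 14 → B takes values {M47, M86} — violation; (C=P43, D=325): rows 3, 12 → B takes values {M47, M86} — violation — fails.
(ii) D -> C: D=321: rows 1, 6 → C takes values {P43, P82} — violation; D=319: rows 2, 8, 14 → C takes values {P43, P82} — violation; D=325: rows 3, 9, 12 → C takes values {P43, P82} — violation; D=324: rows 4, 5, 7 → C takes values {P58, P62} — violation — fails.
(iii) {B, D} -> A: (B=M86, D=325): rows 9, 12 → A takes values {6, 4} — violation — fails.
(iv) A -> B: every LHS value maps to a single RHS value — holds.
1 of the 4 dependencies holds.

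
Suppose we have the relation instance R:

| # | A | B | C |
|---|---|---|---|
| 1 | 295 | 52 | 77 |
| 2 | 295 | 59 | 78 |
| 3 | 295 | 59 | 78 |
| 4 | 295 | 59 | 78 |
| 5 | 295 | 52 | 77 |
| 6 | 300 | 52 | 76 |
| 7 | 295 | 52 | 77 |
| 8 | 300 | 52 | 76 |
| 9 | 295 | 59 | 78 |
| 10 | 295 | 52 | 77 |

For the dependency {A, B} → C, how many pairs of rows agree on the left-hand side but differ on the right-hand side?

0

(A=295, B=52): all 4 rows agree on C — 0 pairs.
(A=295, B=59): all 4 rows agree on C — 0 pairs.
(A=300, B=52): all 2 rows agree on C — 0 pairs.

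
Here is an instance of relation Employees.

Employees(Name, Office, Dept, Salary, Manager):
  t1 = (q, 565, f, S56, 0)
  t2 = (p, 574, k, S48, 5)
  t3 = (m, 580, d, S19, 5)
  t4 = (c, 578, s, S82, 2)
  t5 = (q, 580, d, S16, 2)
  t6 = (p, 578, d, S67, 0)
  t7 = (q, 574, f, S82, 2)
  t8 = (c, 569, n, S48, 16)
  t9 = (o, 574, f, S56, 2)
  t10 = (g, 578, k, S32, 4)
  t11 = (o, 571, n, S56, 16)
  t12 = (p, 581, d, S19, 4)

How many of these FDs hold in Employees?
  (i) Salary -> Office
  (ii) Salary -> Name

(i) Salary -> Office: Salary=S56: rows 1, 9, 11 → Office takes values {565, 574, 571} — violation; Salary=S48: rows 2, 8 → Office takes values {574, 569} — violation; Salary=S19: rows 3, 12 → Office takes values {580, 581} — violation; Salary=S82: rows 4, 7 → Office takes values {578, 574} — violation — fails.
(ii) Salary -> Name: Salary=S56: rows 1, 9, 11 → Name takes values {q, o} — violation; Salary=S48: rows 2, 8 → Name takes values {p, c} — violation; Salary=S19: rows 3, 12 → Name takes values {m, p} — violation; Salary=S82: rows 4, 7 → Name takes values {c, q} — violation — fails.
None of the 2 dependencies hold.

0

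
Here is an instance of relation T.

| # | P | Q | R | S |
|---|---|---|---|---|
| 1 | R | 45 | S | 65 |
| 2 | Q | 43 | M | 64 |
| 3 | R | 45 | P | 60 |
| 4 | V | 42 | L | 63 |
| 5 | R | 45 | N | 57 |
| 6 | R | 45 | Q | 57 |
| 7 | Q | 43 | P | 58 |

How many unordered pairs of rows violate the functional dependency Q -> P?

Q=45: all 4 rows agree on P — 0 pairs.
Q=43: all 2 rows agree on P — 0 pairs.

0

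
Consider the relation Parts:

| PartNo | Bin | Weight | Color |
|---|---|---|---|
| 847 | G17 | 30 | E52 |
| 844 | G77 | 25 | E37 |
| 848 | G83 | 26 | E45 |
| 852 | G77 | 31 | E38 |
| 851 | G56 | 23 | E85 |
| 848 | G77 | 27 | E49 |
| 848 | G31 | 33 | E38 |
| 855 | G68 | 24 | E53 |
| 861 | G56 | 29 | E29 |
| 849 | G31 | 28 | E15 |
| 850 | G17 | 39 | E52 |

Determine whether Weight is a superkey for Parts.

All 11 rows have distinct Weight values, so Weight → (all attributes) holds and Weight is a superkey.

Yes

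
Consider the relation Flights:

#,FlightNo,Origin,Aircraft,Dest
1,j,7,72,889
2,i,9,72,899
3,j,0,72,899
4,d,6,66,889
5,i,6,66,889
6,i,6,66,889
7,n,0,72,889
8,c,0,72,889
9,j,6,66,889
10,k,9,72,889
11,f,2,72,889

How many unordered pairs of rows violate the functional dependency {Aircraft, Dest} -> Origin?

10

(Aircraft=72, Dest=889): violating pairs (1,7), (1,8), (1,10), (1,11), (7,10), (7,11), (8,10), (8,11), (10,11) — 9 pairs.
(Aircraft=72, Dest=899): violating pairs (2,3) — 1 pair.
(Aircraft=66, Dest=889): all 4 rows agree on Origin — 0 pairs.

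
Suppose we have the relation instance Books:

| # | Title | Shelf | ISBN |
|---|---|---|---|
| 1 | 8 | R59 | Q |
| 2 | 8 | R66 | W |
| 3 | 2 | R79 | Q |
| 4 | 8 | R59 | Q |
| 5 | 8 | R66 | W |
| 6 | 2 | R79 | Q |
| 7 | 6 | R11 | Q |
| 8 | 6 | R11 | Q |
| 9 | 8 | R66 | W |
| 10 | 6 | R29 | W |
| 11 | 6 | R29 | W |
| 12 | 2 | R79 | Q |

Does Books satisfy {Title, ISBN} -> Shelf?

Yes

(Title=8, ISBN=Q): rows 1, 4 → Shelf = R59, R59 ✓
(Title=8, ISBN=W): rows 2, 5, 9 → Shelf = R66, R66, R66 ✓
(Title=2, ISBN=Q): rows 3, 6, 12 → Shelf = R79, R79, R79 ✓
(Title=6, ISBN=Q): rows 7, 8 → Shelf = R11, R11 ✓
(Title=6, ISBN=W): rows 10, 11 → Shelf = R29, R29 ✓
Every {Title, ISBN} value is associated with a single Shelf value, so {Title, ISBN} -> Shelf holds.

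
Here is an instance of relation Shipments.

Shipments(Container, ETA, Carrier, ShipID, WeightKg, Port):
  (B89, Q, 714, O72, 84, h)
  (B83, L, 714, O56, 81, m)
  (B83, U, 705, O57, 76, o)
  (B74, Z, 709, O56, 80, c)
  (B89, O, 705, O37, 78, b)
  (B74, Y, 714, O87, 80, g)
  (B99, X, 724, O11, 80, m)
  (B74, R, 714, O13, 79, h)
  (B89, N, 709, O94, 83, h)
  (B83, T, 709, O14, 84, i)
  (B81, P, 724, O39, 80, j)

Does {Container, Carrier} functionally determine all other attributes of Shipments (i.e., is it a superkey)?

Two distinct rows share (Container=B74, Carrier=714), so {Container, Carrier} does not determine every attribute — not a superkey.

No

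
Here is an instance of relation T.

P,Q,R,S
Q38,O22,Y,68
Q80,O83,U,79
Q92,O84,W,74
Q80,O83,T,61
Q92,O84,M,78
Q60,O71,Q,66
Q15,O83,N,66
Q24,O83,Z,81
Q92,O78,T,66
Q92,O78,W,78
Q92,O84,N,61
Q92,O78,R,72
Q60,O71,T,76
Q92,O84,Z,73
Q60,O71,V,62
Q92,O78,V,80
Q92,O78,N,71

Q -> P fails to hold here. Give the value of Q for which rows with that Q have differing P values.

O83

Q=O22: 1 row → P = Q38 ✓
Q=O83: 4 rows → P takes values {Q80, Q15, Q24} — violation
Q=O84: 4 rows → P = Q92, Q92, Q92, Q92 ✓
Q=O71: 3 rows → P = Q60, Q60, Q60 ✓
Q=O78: 5 rows → P = Q92, Q92, Q92, Q92, Q92 ✓
The only Q value with inconsistent P is Q=O83.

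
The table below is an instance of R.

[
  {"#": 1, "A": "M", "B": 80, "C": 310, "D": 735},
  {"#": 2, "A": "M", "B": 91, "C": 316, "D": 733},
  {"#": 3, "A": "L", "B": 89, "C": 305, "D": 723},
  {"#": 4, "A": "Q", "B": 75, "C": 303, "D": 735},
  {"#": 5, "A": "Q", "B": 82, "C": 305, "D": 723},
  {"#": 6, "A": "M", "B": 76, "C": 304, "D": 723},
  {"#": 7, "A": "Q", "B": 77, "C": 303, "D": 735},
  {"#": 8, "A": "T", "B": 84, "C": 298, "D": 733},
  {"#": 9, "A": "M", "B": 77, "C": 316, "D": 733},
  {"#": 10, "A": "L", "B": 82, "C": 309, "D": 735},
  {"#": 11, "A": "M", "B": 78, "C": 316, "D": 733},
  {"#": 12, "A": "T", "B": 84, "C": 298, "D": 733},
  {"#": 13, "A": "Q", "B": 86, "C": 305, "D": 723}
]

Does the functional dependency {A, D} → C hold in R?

Yes

(A=M, D=735): row 1 → C = 310 ✓
(A=M, D=733): rows 2, 9, 11 → C = 316, 316, 316 ✓
(A=L, D=723): row 3 → C = 305 ✓
(A=Q, D=735): rows 4, 7 → C = 303, 303 ✓
(A=Q, D=723): rows 5, 13 → C = 305, 305 ✓
(A=M, D=723): row 6 → C = 304 ✓
(A=T, D=733): rows 8, 12 → C = 298, 298 ✓
(A=L, D=735): row 10 → C = 309 ✓
Every {A, D} value is associated with a single C value, so {A, D} → C holds.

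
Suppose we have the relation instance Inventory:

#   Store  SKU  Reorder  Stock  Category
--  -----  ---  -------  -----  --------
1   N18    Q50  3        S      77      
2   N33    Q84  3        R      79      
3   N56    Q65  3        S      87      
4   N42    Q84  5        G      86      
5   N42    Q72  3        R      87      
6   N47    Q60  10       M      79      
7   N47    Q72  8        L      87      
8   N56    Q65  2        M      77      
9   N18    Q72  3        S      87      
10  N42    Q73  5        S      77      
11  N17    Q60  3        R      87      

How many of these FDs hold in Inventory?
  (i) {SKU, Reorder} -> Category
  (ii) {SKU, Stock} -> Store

2

(i) {SKU, Reorder} -> Category: every LHS value maps to a single RHS value — holds.
(ii) {SKU, Stock} -> Store: every LHS value maps to a single RHS value — holds.
2 of the 2 dependencies hold.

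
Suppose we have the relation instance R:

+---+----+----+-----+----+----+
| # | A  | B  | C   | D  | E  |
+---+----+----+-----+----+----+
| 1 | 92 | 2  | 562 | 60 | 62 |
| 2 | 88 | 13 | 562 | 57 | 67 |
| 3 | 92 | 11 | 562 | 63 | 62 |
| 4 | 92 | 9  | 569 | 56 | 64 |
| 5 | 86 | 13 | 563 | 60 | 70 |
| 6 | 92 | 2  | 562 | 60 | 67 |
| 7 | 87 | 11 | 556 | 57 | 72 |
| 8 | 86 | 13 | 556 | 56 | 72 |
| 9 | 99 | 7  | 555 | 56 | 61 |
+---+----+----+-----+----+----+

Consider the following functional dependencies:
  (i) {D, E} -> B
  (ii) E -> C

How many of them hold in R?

(i) {D, E} -> B: every LHS value maps to a single RHS value — holds.
(ii) E -> C: every LHS value maps to a single RHS value — holds.
2 of the 2 dependencies hold.

2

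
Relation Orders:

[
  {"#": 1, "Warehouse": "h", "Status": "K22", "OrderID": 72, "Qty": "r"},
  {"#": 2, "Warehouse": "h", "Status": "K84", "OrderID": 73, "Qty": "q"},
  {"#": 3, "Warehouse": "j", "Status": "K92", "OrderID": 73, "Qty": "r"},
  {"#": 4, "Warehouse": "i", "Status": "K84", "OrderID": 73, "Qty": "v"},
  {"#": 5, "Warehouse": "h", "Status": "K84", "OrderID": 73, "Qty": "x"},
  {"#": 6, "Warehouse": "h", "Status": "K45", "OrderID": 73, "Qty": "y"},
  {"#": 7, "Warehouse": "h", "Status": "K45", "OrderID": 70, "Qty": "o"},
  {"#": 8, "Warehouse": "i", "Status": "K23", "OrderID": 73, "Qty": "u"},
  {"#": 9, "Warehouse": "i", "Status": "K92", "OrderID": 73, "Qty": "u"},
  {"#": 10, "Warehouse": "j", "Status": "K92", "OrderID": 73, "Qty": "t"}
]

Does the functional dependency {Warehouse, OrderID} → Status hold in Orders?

No

(Warehouse=h, OrderID=72): row 1 → Status = K22 ✓
(Warehouse=h, OrderID=73): rows 2, 5, 6 → Status takes values {K84, K45} — violation
(Warehouse=j, OrderID=73): rows 3, 10 → Status = K92, K92 ✓
(Warehouse=i, OrderID=73): rows 4, 8, 9 → Status takes values {K84, K23, K92} — violation
(Warehouse=h, OrderID=70): row 7 → Status = K45 ✓
Two rows agree on {Warehouse, OrderID} but differ on Status, so {Warehouse, OrderID} → Status does not hold.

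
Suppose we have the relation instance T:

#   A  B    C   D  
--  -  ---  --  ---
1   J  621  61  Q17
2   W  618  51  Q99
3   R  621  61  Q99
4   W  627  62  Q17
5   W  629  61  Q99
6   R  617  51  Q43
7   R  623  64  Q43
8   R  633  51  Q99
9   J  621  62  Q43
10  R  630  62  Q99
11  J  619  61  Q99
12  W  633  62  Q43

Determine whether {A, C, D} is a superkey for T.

All 12 rows have distinct {A, C, D} values, so {A, C, D} → (all attributes) holds and {A, C, D} is a superkey.

Yes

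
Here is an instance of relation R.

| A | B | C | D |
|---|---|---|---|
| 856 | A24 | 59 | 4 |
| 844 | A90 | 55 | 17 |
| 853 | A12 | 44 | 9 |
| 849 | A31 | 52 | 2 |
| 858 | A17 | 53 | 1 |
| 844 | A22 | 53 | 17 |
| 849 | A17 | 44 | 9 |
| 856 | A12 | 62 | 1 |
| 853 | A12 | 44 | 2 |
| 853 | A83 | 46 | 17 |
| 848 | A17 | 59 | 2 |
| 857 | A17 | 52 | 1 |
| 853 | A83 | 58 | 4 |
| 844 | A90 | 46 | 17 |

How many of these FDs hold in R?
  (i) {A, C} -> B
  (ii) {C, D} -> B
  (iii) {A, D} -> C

(i) {A, C} -> B: every LHS value maps to a single RHS value — holds.
(ii) {C, D} -> B: (C=44, D=9): 2 rows → B takes values {A12, A17} — violation; (C=46, D=17): 2 rows → B takes values {A83, A90} — violation — fails.
(iii) {A, D} -> C: (A=844, D=17): 3 rows → C takes values {55, 53, 46} — violation — fails.
1 of the 3 dependencies holds.

1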